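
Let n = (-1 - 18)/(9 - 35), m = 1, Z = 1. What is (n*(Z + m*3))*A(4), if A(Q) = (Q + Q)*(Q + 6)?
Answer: 3040/13 ≈ 233.85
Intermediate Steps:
A(Q) = 2*Q*(6 + Q) (A(Q) = (2*Q)*(6 + Q) = 2*Q*(6 + Q))
n = 19/26 (n = -19/(-26) = -19*(-1/26) = 19/26 ≈ 0.73077)
(n*(Z + m*3))*A(4) = (19*(1 + 1*3)/26)*(2*4*(6 + 4)) = (19*(1 + 3)/26)*(2*4*10) = ((19/26)*4)*80 = (38/13)*80 = 3040/13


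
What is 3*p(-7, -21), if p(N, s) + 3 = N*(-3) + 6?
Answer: 72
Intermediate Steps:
p(N, s) = 3 - 3*N (p(N, s) = -3 + (N*(-3) + 6) = -3 + (-3*N + 6) = -3 + (6 - 3*N) = 3 - 3*N)
3*p(-7, -21) = 3*(3 - 3*(-7)) = 3*(3 + 21) = 3*24 = 72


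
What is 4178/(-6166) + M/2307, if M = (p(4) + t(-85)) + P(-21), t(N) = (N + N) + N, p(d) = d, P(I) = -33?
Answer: -5694895/7112481 ≈ -0.80069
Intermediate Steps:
t(N) = 3*N (t(N) = 2*N + N = 3*N)
M = -284 (M = (4 + 3*(-85)) - 33 = (4 - 255) - 33 = -251 - 33 = -284)
4178/(-6166) + M/2307 = 4178/(-6166) - 284/2307 = 4178*(-1/6166) - 284*1/2307 = -2089/3083 - 284/2307 = -5694895/7112481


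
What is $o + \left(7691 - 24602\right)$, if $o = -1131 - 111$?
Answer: $-18153$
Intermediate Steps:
$o = -1242$
$o + \left(7691 - 24602\right) = -1242 + \left(7691 - 24602\right) = -1242 - 16911 = -18153$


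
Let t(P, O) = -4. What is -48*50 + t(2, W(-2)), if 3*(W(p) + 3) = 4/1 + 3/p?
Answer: -2404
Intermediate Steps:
W(p) = -5/3 + 1/p (W(p) = -3 + (4/1 + 3/p)/3 = -3 + (4*1 + 3/p)/3 = -3 + (4 + 3/p)/3 = -3 + (4/3 + 1/p) = -5/3 + 1/p)
-48*50 + t(2, W(-2)) = -48*50 - 4 = -2400 - 4 = -2404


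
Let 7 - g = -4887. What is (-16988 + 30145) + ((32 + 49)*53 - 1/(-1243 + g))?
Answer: 63709949/3651 ≈ 17450.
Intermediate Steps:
g = 4894 (g = 7 - 1*(-4887) = 7 + 4887 = 4894)
(-16988 + 30145) + ((32 + 49)*53 - 1/(-1243 + g)) = (-16988 + 30145) + ((32 + 49)*53 - 1/(-1243 + 4894)) = 13157 + (81*53 - 1/3651) = 13157 + (4293 - 1*1/3651) = 13157 + (4293 - 1/3651) = 13157 + 15673742/3651 = 63709949/3651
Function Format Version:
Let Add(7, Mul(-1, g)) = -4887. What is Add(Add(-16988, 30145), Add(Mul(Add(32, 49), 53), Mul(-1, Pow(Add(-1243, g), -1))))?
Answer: Rational(63709949, 3651) ≈ 17450.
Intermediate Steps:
g = 4894 (g = Add(7, Mul(-1, -4887)) = Add(7, 4887) = 4894)
Add(Add(-16988, 30145), Add(Mul(Add(32, 49), 53), Mul(-1, Pow(Add(-1243, g), -1)))) = Add(Add(-16988, 30145), Add(Mul(Add(32, 49), 53), Mul(-1, Pow(Add(-1243, 4894), -1)))) = Add(13157, Add(Mul(81, 53), Mul(-1, Pow(3651, -1)))) = Add(13157, Add(4293, Mul(-1, Rational(1, 3651)))) = Add(13157, Add(4293, Rational(-1, 3651))) = Add(13157, Rational(15673742, 3651)) = Rational(63709949, 3651)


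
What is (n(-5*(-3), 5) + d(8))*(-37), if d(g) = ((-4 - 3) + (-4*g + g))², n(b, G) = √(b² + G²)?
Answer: -35557 - 185*√10 ≈ -36142.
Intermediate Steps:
n(b, G) = √(G² + b²)
d(g) = (-7 - 3*g)²
(n(-5*(-3), 5) + d(8))*(-37) = (√(5² + (-5*(-3))²) + (7 + 3*8)²)*(-37) = (√(25 + 15²) + (7 + 24)²)*(-37) = (√(25 + 225) + 31²)*(-37) = (√250 + 961)*(-37) = (5*√10 + 961)*(-37) = (961 + 5*√10)*(-37) = -35557 - 185*√10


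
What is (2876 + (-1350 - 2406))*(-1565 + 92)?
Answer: 1296240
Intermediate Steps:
(2876 + (-1350 - 2406))*(-1565 + 92) = (2876 - 3756)*(-1473) = -880*(-1473) = 1296240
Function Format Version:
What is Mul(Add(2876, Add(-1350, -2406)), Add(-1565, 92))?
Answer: 1296240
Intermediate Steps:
Mul(Add(2876, Add(-1350, -2406)), Add(-1565, 92)) = Mul(Add(2876, -3756), -1473) = Mul(-880, -1473) = 1296240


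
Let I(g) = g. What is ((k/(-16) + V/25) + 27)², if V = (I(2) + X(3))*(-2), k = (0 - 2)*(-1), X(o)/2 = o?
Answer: 27531009/40000 ≈ 688.28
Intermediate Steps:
X(o) = 2*o
k = 2 (k = -2*(-1) = 2)
V = -16 (V = (2 + 2*3)*(-2) = (2 + 6)*(-2) = 8*(-2) = -16)
((k/(-16) + V/25) + 27)² = ((2/(-16) - 16/25) + 27)² = ((2*(-1/16) - 16*1/25) + 27)² = ((-⅛ - 16/25) + 27)² = (-153/200 + 27)² = (5247/200)² = 27531009/40000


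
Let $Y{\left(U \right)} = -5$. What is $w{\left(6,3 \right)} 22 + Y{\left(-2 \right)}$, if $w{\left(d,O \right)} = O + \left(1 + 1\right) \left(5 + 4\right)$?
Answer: $457$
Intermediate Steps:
$w{\left(d,O \right)} = 18 + O$ ($w{\left(d,O \right)} = O + 2 \cdot 9 = O + 18 = 18 + O$)
$w{\left(6,3 \right)} 22 + Y{\left(-2 \right)} = \left(18 + 3\right) 22 - 5 = 21 \cdot 22 - 5 = 462 - 5 = 457$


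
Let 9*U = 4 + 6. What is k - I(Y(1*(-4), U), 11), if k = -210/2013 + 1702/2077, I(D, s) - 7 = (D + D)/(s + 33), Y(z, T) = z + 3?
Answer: -17391337/2787334 ≈ -6.2394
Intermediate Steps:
U = 10/9 (U = (4 + 6)/9 = (1/9)*10 = 10/9 ≈ 1.1111)
Y(z, T) = 3 + z
I(D, s) = 7 + 2*D/(33 + s) (I(D, s) = 7 + (D + D)/(s + 33) = 7 + (2*D)/(33 + s) = 7 + 2*D/(33 + s))
k = 996652/1393667 (k = -210*1/2013 + 1702*(1/2077) = -70/671 + 1702/2077 = 996652/1393667 ≈ 0.71513)
k - I(Y(1*(-4), U), 11) = 996652/1393667 - (231 + 2*(3 + 1*(-4)) + 7*11)/(33 + 11) = 996652/1393667 - (231 + 2*(3 - 4) + 77)/44 = 996652/1393667 - (231 + 2*(-1) + 77)/44 = 996652/1393667 - (231 - 2 + 77)/44 = 996652/1393667 - 306/44 = 996652/1393667 - 1*153/22 = 996652/1393667 - 153/22 = -17391337/2787334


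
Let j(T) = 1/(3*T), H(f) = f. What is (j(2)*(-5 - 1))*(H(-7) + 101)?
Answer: -94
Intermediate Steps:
j(T) = 1/(3*T)
(j(2)*(-5 - 1))*(H(-7) + 101) = (((1/3)/2)*(-5 - 1))*(-7 + 101) = (((1/3)*(1/2))*(-6))*94 = ((1/6)*(-6))*94 = -1*94 = -94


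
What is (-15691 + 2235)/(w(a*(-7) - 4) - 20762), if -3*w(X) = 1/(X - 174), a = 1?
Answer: 7468080/11522909 ≈ 0.64811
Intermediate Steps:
w(X) = -1/(3*(-174 + X)) (w(X) = -1/(3*(X - 174)) = -1/(3*(-174 + X)))
(-15691 + 2235)/(w(a*(-7) - 4) - 20762) = (-15691 + 2235)/(-1/(-522 + 3*(1*(-7) - 4)) - 20762) = -13456/(-1/(-522 + 3*(-7 - 4)) - 20762) = -13456/(-1/(-522 + 3*(-11)) - 20762) = -13456/(-1/(-522 - 33) - 20762) = -13456/(-1/(-555) - 20762) = -13456/(-1*(-1/555) - 20762) = -13456/(1/555 - 20762) = -13456/(-11522909/555) = -13456*(-555/11522909) = 7468080/11522909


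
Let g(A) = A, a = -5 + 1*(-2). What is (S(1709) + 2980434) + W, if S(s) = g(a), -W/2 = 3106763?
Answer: -3233099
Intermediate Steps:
W = -6213526 (W = -2*3106763 = -6213526)
a = -7 (a = -5 - 2 = -7)
S(s) = -7
(S(1709) + 2980434) + W = (-7 + 2980434) - 6213526 = 2980427 - 6213526 = -3233099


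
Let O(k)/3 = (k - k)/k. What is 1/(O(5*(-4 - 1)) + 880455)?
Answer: 1/880455 ≈ 1.1358e-6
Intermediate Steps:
O(k) = 0 (O(k) = 3*((k - k)/k) = 3*(0/k) = 3*0 = 0)
1/(O(5*(-4 - 1)) + 880455) = 1/(0 + 880455) = 1/880455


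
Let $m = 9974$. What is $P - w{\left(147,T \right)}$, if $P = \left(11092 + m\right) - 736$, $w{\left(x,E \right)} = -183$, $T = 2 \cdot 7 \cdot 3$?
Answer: $20513$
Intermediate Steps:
$T = 42$ ($T = 14 \cdot 3 = 42$)
$P = 20330$ ($P = \left(11092 + 9974\right) - 736 = 21066 - 736 = 20330$)
$P - w{\left(147,T \right)} = 20330 - -183 = 20330 + 183 = 20513$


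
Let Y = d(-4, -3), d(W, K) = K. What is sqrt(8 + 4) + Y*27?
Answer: -81 + 2*sqrt(3) ≈ -77.536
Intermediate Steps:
Y = -3
sqrt(8 + 4) + Y*27 = sqrt(8 + 4) - 3*27 = sqrt(12) - 81 = 2*sqrt(3) - 81 = -81 + 2*sqrt(3)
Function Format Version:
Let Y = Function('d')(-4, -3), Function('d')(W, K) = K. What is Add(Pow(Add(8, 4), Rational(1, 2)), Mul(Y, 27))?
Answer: Add(-81, Mul(2, Pow(3, Rational(1, 2)))) ≈ -77.536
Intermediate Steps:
Y = -3
Add(Pow(Add(8, 4), Rational(1, 2)), Mul(Y, 27)) = Add(Pow(Add(8, 4), Rational(1, 2)), Mul(-3, 27)) = Add(Pow(12, Rational(1, 2)), -81) = Add(Mul(2, Pow(3, Rational(1, 2))), -81) = Add(-81, Mul(2, Pow(3, Rational(1, 2))))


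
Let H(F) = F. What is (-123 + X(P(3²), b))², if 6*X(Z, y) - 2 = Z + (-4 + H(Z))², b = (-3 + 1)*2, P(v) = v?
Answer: 13689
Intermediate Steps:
b = -4 (b = -2*2 = -4)
X(Z, y) = ⅓ + Z/6 + (-4 + Z)²/6 (X(Z, y) = ⅓ + (Z + (-4 + Z)²)/6 = ⅓ + (Z/6 + (-4 + Z)²/6) = ⅓ + Z/6 + (-4 + Z)²/6)
(-123 + X(P(3²), b))² = (-123 + (⅓ + (⅙)*3² + (-4 + 3²)²/6))² = (-123 + (⅓ + (⅙)*9 + (-4 + 9)²/6))² = (-123 + (⅓ + 3/2 + (⅙)*5²))² = (-123 + (⅓ + 3/2 + (⅙)*25))² = (-123 + (⅓ + 3/2 + 25/6))² = (-123 + 6)² = (-117)² = 13689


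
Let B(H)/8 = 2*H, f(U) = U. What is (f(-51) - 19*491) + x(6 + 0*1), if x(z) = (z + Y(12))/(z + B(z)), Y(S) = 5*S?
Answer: -159449/17 ≈ -9379.4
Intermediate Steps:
B(H) = 16*H (B(H) = 8*(2*H) = 16*H)
x(z) = (60 + z)/(17*z) (x(z) = (z + 5*12)/(z + 16*z) = (z + 60)/((17*z)) = (60 + z)*(1/(17*z)) = (60 + z)/(17*z))
(f(-51) - 19*491) + x(6 + 0*1) = (-51 - 19*491) + (60 + (6 + 0*1))/(17*(6 + 0*1)) = (-51 - 9329) + (60 + (6 + 0))/(17*(6 + 0)) = -9380 + (1/17)*(60 + 6)/6 = -9380 + (1/17)*(⅙)*66 = -9380 + 11/17 = -159449/17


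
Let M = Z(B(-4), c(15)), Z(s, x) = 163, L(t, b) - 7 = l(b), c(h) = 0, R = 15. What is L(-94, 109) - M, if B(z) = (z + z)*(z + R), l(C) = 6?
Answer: -150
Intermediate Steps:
L(t, b) = 13 (L(t, b) = 7 + 6 = 13)
B(z) = 2*z*(15 + z) (B(z) = (z + z)*(z + 15) = (2*z)*(15 + z) = 2*z*(15 + z))
M = 163
L(-94, 109) - M = 13 - 1*163 = 13 - 163 = -150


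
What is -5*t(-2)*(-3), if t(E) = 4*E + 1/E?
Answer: -255/2 ≈ -127.50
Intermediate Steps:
t(E) = 1/E + 4*E
-5*t(-2)*(-3) = -5*(1/(-2) + 4*(-2))*(-3) = -5*(-½ - 8)*(-3) = -5*(-17/2)*(-3) = (85/2)*(-3) = -255/2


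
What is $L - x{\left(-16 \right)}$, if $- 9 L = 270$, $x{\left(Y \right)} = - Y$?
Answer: $-46$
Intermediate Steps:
$L = -30$ ($L = \left(- \frac{1}{9}\right) 270 = -30$)
$L - x{\left(-16 \right)} = -30 - \left(-1\right) \left(-16\right) = -30 - 16 = -46$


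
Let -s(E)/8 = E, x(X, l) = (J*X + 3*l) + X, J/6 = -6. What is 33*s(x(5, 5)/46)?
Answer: 21120/23 ≈ 918.26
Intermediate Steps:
J = -36 (J = 6*(-6) = -36)
x(X, l) = -35*X + 3*l (x(X, l) = (-36*X + 3*l) + X = -35*X + 3*l)
s(E) = -8*E
33*s(x(5, 5)/46) = 33*(-8*(-35*5 + 3*5)/46) = 33*(-8*(-175 + 15)/46) = 33*(-(-1280)/46) = 33*(-8*(-80/23)) = 33*(640/23) = 21120/23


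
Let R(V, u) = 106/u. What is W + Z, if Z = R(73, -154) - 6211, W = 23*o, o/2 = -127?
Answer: -928134/77 ≈ -12054.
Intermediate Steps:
o = -254 (o = 2*(-127) = -254)
W = -5842 (W = 23*(-254) = -5842)
Z = -478300/77 (Z = 106/(-154) - 6211 = 106*(-1/154) - 6211 = -53/77 - 6211 = -478300/77 ≈ -6211.7)
W + Z = -5842 - 478300/77 = -928134/77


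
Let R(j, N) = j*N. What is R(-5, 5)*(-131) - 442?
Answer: 2833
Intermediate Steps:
R(j, N) = N*j
R(-5, 5)*(-131) - 442 = (5*(-5))*(-131) - 442 = -25*(-131) - 442 = 3275 - 442 = 2833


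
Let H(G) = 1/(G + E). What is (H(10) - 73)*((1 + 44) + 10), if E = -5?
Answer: -4004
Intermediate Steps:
H(G) = 1/(-5 + G) (H(G) = 1/(G - 5) = 1/(-5 + G))
(H(10) - 73)*((1 + 44) + 10) = (1/(-5 + 10) - 73)*((1 + 44) + 10) = (1/5 - 73)*(45 + 10) = (1/5 - 73)*55 = -364/5*55 = -4004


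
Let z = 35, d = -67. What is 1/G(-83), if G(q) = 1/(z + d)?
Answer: -32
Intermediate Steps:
G(q) = -1/32 (G(q) = 1/(35 - 67) = 1/(-32) = -1/32)
1/G(-83) = 1/(-1/32) = -32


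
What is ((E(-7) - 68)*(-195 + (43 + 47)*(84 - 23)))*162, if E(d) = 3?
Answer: -55756350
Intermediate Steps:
((E(-7) - 68)*(-195 + (43 + 47)*(84 - 23)))*162 = ((3 - 68)*(-195 + (43 + 47)*(84 - 23)))*162 = -65*(-195 + 90*61)*162 = -65*(-195 + 5490)*162 = -65*5295*162 = -344175*162 = -55756350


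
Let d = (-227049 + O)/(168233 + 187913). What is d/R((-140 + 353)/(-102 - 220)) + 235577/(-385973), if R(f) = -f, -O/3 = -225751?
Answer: 906718637259/697132467437 ≈ 1.3006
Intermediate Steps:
O = 677253 (O = -3*(-225751) = 677253)
d = 225102/178073 (d = (-227049 + 677253)/(168233 + 187913) = 450204/356146 = 450204*(1/356146) = 225102/178073 ≈ 1.2641)
d/R((-140 + 353)/(-102 - 220)) + 235577/(-385973) = 225102/(178073*((-(-140 + 353)/(-102 - 220)))) + 235577/(-385973) = 225102/(178073*((-213/(-322)))) + 235577*(-1/385973) = 225102/(178073*((-213*(-1)/322))) - 235577/385973 = 225102/(178073*((-1*(-213/322)))) - 235577/385973 = 225102/(178073*(213/322)) - 235577/385973 = (225102/178073)*(322/213) - 235577/385973 = 3451564/1806169 - 235577/385973 = 906718637259/697132467437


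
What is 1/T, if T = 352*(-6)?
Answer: -1/2112 ≈ -0.00047348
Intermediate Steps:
T = -2112
1/T = 1/(-2112) = -1/2112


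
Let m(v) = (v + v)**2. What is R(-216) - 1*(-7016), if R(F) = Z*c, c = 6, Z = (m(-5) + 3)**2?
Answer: 70670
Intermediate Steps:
m(v) = 4*v**2 (m(v) = (2*v)**2 = 4*v**2)
Z = 10609 (Z = (4*(-5)**2 + 3)**2 = (4*25 + 3)**2 = (100 + 3)**2 = 103**2 = 10609)
R(F) = 63654 (R(F) = 10609*6 = 63654)
R(-216) - 1*(-7016) = 63654 - 1*(-7016) = 63654 + 7016 = 70670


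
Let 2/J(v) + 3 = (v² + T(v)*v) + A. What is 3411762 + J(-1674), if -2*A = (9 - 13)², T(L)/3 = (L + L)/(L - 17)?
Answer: 16109713965794140/4721816459 ≈ 3.4118e+6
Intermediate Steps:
T(L) = 6*L/(-17 + L) (T(L) = 3*((L + L)/(L - 17)) = 3*((2*L)/(-17 + L)) = 3*(2*L/(-17 + L)) = 6*L/(-17 + L))
A = -8 (A = -(9 - 13)²/2 = -½*(-4)² = -½*16 = -8)
J(v) = 2/(-11 + v² + 6*v²/(-17 + v)) (J(v) = 2/(-3 + ((v² + (6*v/(-17 + v))*v) - 8)) = 2/(-3 + ((v² + 6*v²/(-17 + v)) - 8)) = 2/(-3 + (-8 + v² + 6*v²/(-17 + v))) = 2/(-11 + v² + 6*v²/(-17 + v)))
3411762 + J(-1674) = 3411762 + 2*(-17 - 1674)/(6*(-1674)² + (-17 - 1674)*(-11 + (-1674)²)) = 3411762 + 2*(-1691)/(6*2802276 - 1691*(-11 + 2802276)) = 3411762 + 2*(-1691)/(16813656 - 1691*2802265) = 3411762 + 2*(-1691)/(16813656 - 4738630115) = 3411762 + 2*(-1691)/(-4721816459) = 3411762 + 2*(-1/4721816459)*(-1691) = 3411762 + 3382/4721816459 = 16109713965794140/4721816459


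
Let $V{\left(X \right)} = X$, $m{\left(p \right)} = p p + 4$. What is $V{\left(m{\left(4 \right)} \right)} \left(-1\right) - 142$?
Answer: $-162$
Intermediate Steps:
$m{\left(p \right)} = 4 + p^{2}$ ($m{\left(p \right)} = p^{2} + 4 = 4 + p^{2}$)
$V{\left(m{\left(4 \right)} \right)} \left(-1\right) - 142 = \left(4 + 4^{2}\right) \left(-1\right) - 142 = \left(4 + 16\right) \left(-1\right) - 142 = 20 \left(-1\right) - 142 = -20 - 142 = -162$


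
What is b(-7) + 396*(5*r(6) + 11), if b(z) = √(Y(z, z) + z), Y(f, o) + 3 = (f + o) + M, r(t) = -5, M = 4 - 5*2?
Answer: -5544 + I*√30 ≈ -5544.0 + 5.4772*I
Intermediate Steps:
M = -6 (M = 4 - 10 = -6)
Y(f, o) = -9 + f + o (Y(f, o) = -3 + ((f + o) - 6) = -3 + (-6 + f + o) = -9 + f + o)
b(z) = √(-9 + 3*z) (b(z) = √((-9 + z + z) + z) = √((-9 + 2*z) + z) = √(-9 + 3*z))
b(-7) + 396*(5*r(6) + 11) = √(-9 + 3*(-7)) + 396*(5*(-5) + 11) = √(-9 - 21) + 396*(-25 + 11) = √(-30) + 396*(-14) = I*√30 - 5544 = -5544 + I*√30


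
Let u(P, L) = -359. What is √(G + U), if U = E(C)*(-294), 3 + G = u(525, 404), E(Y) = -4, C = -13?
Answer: √814 ≈ 28.531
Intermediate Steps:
G = -362 (G = -3 - 359 = -362)
U = 1176 (U = -4*(-294) = 1176)
√(G + U) = √(-362 + 1176) = √814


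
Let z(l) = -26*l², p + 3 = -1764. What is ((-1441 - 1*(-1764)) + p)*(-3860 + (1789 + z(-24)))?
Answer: 24615868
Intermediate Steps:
p = -1767 (p = -3 - 1764 = -1767)
((-1441 - 1*(-1764)) + p)*(-3860 + (1789 + z(-24))) = ((-1441 - 1*(-1764)) - 1767)*(-3860 + (1789 - 26*(-24)²)) = ((-1441 + 1764) - 1767)*(-3860 + (1789 - 26*576)) = (323 - 1767)*(-3860 + (1789 - 14976)) = -1444*(-3860 - 13187) = -1444*(-17047) = 24615868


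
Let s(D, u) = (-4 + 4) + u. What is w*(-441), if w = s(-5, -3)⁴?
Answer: -35721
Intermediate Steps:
s(D, u) = u (s(D, u) = 0 + u = u)
w = 81 (w = (-3)⁴ = 81)
w*(-441) = 81*(-441) = -35721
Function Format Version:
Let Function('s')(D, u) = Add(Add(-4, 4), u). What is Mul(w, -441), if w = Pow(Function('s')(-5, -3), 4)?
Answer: -35721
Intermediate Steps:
Function('s')(D, u) = u (Function('s')(D, u) = Add(0, u) = u)
w = 81 (w = Pow(-3, 4) = 81)
Mul(w, -441) = Mul(81, -441) = -35721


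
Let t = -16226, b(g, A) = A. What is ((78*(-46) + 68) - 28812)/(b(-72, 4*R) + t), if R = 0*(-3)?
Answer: 16166/8113 ≈ 1.9926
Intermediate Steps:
R = 0
((78*(-46) + 68) - 28812)/(b(-72, 4*R) + t) = ((78*(-46) + 68) - 28812)/(4*0 - 16226) = ((-3588 + 68) - 28812)/(0 - 16226) = (-3520 - 28812)/(-16226) = -32332*(-1/16226) = 16166/8113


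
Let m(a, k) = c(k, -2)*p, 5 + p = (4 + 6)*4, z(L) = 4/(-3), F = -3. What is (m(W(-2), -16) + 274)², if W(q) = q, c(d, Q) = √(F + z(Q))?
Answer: 209303/3 + 19180*I*√39/3 ≈ 69768.0 + 39926.0*I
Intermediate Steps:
z(L) = -4/3 (z(L) = 4*(-⅓) = -4/3)
c(d, Q) = I*√39/3 (c(d, Q) = √(-3 - 4/3) = √(-13/3) = I*√39/3)
p = 35 (p = -5 + (4 + 6)*4 = -5 + 10*4 = -5 + 40 = 35)
m(a, k) = 35*I*√39/3 (m(a, k) = (I*√39/3)*35 = 35*I*√39/3)
(m(W(-2), -16) + 274)² = (35*I*√39/3 + 274)² = (274 + 35*I*√39/3)²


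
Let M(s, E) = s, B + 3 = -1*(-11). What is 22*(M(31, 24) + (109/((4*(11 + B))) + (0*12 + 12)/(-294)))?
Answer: 1326963/1862 ≈ 712.65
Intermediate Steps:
B = 8 (B = -3 - 1*(-11) = -3 + 11 = 8)
22*(M(31, 24) + (109/((4*(11 + B))) + (0*12 + 12)/(-294))) = 22*(31 + (109/((4*(11 + 8))) + (0*12 + 12)/(-294))) = 22*(31 + (109/((4*19)) + (0 + 12)*(-1/294))) = 22*(31 + (109/76 + 12*(-1/294))) = 22*(31 + (109*(1/76) - 2/49)) = 22*(31 + (109/76 - 2/49)) = 22*(31 + 5189/3724) = 22*(120633/3724) = 1326963/1862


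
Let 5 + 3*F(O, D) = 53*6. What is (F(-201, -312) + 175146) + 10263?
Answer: 556540/3 ≈ 1.8551e+5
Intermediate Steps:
F(O, D) = 313/3 (F(O, D) = -5/3 + (53*6)/3 = -5/3 + (⅓)*318 = -5/3 + 106 = 313/3)
(F(-201, -312) + 175146) + 10263 = (313/3 + 175146) + 10263 = 525751/3 + 10263 = 556540/3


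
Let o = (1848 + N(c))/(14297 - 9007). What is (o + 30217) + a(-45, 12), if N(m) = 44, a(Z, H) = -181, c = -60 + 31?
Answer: 79446166/2645 ≈ 30036.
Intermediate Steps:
c = -29
o = 946/2645 (o = (1848 + 44)/(14297 - 9007) = 1892/5290 = 1892*(1/5290) = 946/2645 ≈ 0.35766)
(o + 30217) + a(-45, 12) = (946/2645 + 30217) - 181 = 79924911/2645 - 181 = 79446166/2645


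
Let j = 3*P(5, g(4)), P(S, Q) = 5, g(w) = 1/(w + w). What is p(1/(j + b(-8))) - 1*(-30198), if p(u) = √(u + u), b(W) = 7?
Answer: 30198 + √11/11 ≈ 30198.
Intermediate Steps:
g(w) = 1/(2*w)
j = 15 (j = 3*5 = 15)
p(u) = √2*√u (p(u) = √(2*u) = √2*√u)
p(1/(j + b(-8))) - 1*(-30198) = √2*√(1/(15 + 7)) - 1*(-30198) = √2*√(1/22) + 30198 = √2*(√22/22) + 30198 = √11/11 + 30198 = 30198 + √11/11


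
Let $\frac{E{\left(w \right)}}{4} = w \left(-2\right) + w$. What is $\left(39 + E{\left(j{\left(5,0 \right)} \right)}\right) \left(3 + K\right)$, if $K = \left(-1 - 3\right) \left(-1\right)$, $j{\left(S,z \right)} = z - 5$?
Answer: $413$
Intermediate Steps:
$j{\left(S,z \right)} = -5 + z$
$K = 4$ ($K = \left(-4\right) \left(-1\right) = 4$)
$E{\left(w \right)} = - 4 w$ ($E{\left(w \right)} = 4 \left(w \left(-2\right) + w\right) = 4 \left(- 2 w + w\right) = 4 \left(- w\right) = - 4 w$)
$\left(39 + E{\left(j{\left(5,0 \right)} \right)}\right) \left(3 + K\right) = \left(39 - 4 \left(-5 + 0\right)\right) \left(3 + 4\right) = \left(39 - -20\right) 7 = \left(39 + 20\right) 7 = 59 \cdot 7 = 413$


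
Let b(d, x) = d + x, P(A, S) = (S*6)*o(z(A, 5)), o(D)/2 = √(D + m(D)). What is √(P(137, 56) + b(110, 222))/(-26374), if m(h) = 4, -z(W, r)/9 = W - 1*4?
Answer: -√(83 + 168*I*√1193)/13187 ≈ -0.004114 - 0.0040555*I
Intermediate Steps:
z(W, r) = 36 - 9*W (z(W, r) = -9*(W - 1*4) = -9*(W - 4) = -9*(-4 + W) = 36 - 9*W)
o(D) = 2*√(4 + D) (o(D) = 2*√(D + 4) = 2*√(4 + D))
P(A, S) = 12*S*√(40 - 9*A) (P(A, S) = (S*6)*(2*√(4 + (36 - 9*A))) = (6*S)*(2*√(40 - 9*A)) = 12*S*√(40 - 9*A))
√(P(137, 56) + b(110, 222))/(-26374) = √(12*56*√(40 - 9*137) + (110 + 222))/(-26374) = √(12*56*√(40 - 1233) + 332)*(-1/26374) = √(12*56*√(-1193) + 332)*(-1/26374) = √(12*56*(I*√1193) + 332)*(-1/26374) = √(672*I*√1193 + 332)*(-1/26374) = √(332 + 672*I*√1193)*(-1/26374) = -√(332 + 672*I*√1193)/26374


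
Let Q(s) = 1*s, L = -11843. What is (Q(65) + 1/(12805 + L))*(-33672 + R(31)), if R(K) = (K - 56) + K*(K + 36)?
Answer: -988615110/481 ≈ -2.0553e+6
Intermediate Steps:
Q(s) = s
R(K) = -56 + K + K*(36 + K) (R(K) = (-56 + K) + K*(36 + K) = -56 + K + K*(36 + K))
(Q(65) + 1/(12805 + L))*(-33672 + R(31)) = (65 + 1/(12805 - 11843))*(-33672 + (-56 + 31² + 37*31)) = (65 + 1/962)*(-33672 + (-56 + 961 + 1147)) = (65 + 1/962)*(-33672 + 2052) = (62531/962)*(-31620) = -988615110/481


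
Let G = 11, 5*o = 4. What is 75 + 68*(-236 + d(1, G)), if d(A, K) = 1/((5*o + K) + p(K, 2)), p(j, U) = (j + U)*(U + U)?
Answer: -1070123/67 ≈ -15972.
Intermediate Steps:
o = 4/5 (o = (1/5)*4 = 4/5 ≈ 0.80000)
p(j, U) = 2*U*(U + j) (p(j, U) = (U + j)*(2*U) = 2*U*(U + j))
d(A, K) = 1/(12 + 5*K) (d(A, K) = 1/((5*(4/5) + K) + 2*2*(2 + K)) = 1/((4 + K) + (8 + 4*K)) = 1/(12 + 5*K))
75 + 68*(-236 + d(1, G)) = 75 + 68*(-236 + 1/(12 + 5*11)) = 75 + 68*(-236 + 1/(12 + 55)) = 75 + 68*(-236 + 1/67) = 75 + 68*(-15811/67) = 75 - 1075148/67 = -1070123/67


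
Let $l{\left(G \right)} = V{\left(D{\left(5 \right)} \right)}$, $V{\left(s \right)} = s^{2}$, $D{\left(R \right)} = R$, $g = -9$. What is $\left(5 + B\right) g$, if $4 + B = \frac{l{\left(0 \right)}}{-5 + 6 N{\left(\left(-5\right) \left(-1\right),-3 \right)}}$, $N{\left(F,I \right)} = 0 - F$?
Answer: $- \frac{18}{7} \approx -2.5714$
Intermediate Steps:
$N{\left(F,I \right)} = - F$
$l{\left(G \right)} = 25$ ($l{\left(G \right)} = 5^{2} = 25$)
$B = - \frac{33}{7}$ ($B = -4 + \frac{25}{-5 + 6 \left(- \left(-5\right) \left(-1\right)\right)} = -4 + \frac{25}{-5 + 6 \left(\left(-1\right) 5\right)} = -4 + \frac{25}{-5 + 6 \left(-5\right)} = -4 + \frac{25}{-5 - 30} = -4 + \frac{25}{-35} = -4 + 25 \left(- \frac{1}{35}\right) = -4 - \frac{5}{7} = - \frac{33}{7} \approx -4.7143$)
$\left(5 + B\right) g = \left(5 - \frac{33}{7}\right) \left(-9\right) = \frac{2}{7} \left(-9\right) = - \frac{18}{7}$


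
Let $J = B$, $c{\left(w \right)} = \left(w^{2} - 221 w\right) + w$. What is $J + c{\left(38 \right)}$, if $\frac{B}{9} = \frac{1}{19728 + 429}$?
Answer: $- \frac{46468601}{6719} \approx -6916.0$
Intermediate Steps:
$c{\left(w \right)} = w^{2} - 220 w$
$B = \frac{3}{6719}$ ($B = \frac{9}{19728 + 429} = \frac{9}{20157} = 9 \cdot \frac{1}{20157} = \frac{3}{6719} \approx 0.0004465$)
$J = \frac{3}{6719} \approx 0.0004465$
$J + c{\left(38 \right)} = \frac{3}{6719} + 38 \left(-220 + 38\right) = \frac{3}{6719} + 38 \left(-182\right) = \frac{3}{6719} - 6916 = - \frac{46468601}{6719}$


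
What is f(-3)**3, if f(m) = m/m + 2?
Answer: 27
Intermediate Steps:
f(m) = 3 (f(m) = 1 + 2 = 3)
f(-3)**3 = 3**3 = 27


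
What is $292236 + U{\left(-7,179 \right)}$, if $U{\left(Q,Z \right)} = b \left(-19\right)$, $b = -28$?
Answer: $292768$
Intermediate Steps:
$U{\left(Q,Z \right)} = 532$ ($U{\left(Q,Z \right)} = \left(-28\right) \left(-19\right) = 532$)
$292236 + U{\left(-7,179 \right)} = 292236 + 532 = 292768$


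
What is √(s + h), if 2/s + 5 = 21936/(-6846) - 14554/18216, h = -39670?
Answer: I*√347274845925281260270/93563045 ≈ 199.17*I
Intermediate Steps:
s = -20784456/93563045 (s = 2/(-5 + (21936/(-6846) - 14554/18216)) = 2/(-5 + (21936*(-1/6846) - 14554*1/18216)) = 2/(-5 + (-3656/1141 - 7277/9108)) = 2/(-5 - 41601905/10392228) = 2/(-93563045/10392228) = 2*(-10392228/93563045) = -20784456/93563045 ≈ -0.22214)
√(s + h) = √(-20784456/93563045 - 39670) = √(-3711666779606/93563045) = I*√347274845925281260270/93563045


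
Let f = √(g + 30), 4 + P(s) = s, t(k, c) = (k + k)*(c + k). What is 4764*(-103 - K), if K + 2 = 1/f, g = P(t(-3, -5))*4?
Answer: -481164 - 2382*√206/103 ≈ -4.8150e+5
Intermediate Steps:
t(k, c) = 2*k*(c + k) (t(k, c) = (2*k)*(c + k) = 2*k*(c + k))
P(s) = -4 + s
g = 176 (g = (-4 + 2*(-3)*(-5 - 3))*4 = (-4 + 2*(-3)*(-8))*4 = (-4 + 48)*4 = 44*4 = 176)
f = √206 (f = √(176 + 30) = √206 ≈ 14.353)
K = -2 + √206/206 (K = -2 + 1/(√206) = -2 + √206/206 ≈ -1.9303)
4764*(-103 - K) = 4764*(-103 - (-2 + √206/206)) = 4764*(-103 + (2 - √206/206)) = 4764*(-101 - √206/206) = -481164 - 2382*√206/103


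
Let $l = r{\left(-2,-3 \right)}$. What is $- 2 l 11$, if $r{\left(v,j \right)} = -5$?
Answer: $110$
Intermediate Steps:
$l = -5$
$- 2 l 11 = \left(-2\right) \left(-5\right) 11 = 10 \cdot 11 = 110$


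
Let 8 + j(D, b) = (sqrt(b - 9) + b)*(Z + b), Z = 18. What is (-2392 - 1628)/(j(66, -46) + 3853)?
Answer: -20634660/26390809 - 112560*I*sqrt(55)/26390809 ≈ -0.78189 - 0.031631*I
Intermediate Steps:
j(D, b) = -8 + (18 + b)*(b + sqrt(-9 + b)) (j(D, b) = -8 + (sqrt(b - 9) + b)*(18 + b) = -8 + (sqrt(-9 + b) + b)*(18 + b) = -8 + (b + sqrt(-9 + b))*(18 + b) = -8 + (18 + b)*(b + sqrt(-9 + b)))
(-2392 - 1628)/(j(66, -46) + 3853) = (-2392 - 1628)/((-8 + (-46)**2 + 18*(-46) + 18*sqrt(-9 - 46) - 46*sqrt(-9 - 46)) + 3853) = -4020/((-8 + 2116 - 828 + 18*sqrt(-55) - 46*I*sqrt(55)) + 3853) = -4020/((-8 + 2116 - 828 + 18*(I*sqrt(55)) - 46*I*sqrt(55)) + 3853) = -4020/((-8 + 2116 - 828 + 18*I*sqrt(55) - 46*I*sqrt(55)) + 3853) = -4020/((1280 - 28*I*sqrt(55)) + 3853) = -4020/(5133 - 28*I*sqrt(55))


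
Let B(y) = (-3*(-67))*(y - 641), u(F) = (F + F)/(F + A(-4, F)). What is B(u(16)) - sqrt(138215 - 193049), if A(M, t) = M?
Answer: -128305 - I*sqrt(54834) ≈ -1.2831e+5 - 234.17*I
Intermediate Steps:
u(F) = 2*F/(-4 + F) (u(F) = (F + F)/(F - 4) = (2*F)/(-4 + F) = 2*F/(-4 + F))
B(y) = -128841 + 201*y (B(y) = 201*(-641 + y) = -128841 + 201*y)
B(u(16)) - sqrt(138215 - 193049) = (-128841 + 201*(2*16/(-4 + 16))) - sqrt(138215 - 193049) = (-128841 + 201*(2*16/12)) - sqrt(-54834) = (-128841 + 201*(2*16*(1/12))) - I*sqrt(54834) = (-128841 + 201*(8/3)) - I*sqrt(54834) = (-128841 + 536) - I*sqrt(54834) = -128305 - I*sqrt(54834)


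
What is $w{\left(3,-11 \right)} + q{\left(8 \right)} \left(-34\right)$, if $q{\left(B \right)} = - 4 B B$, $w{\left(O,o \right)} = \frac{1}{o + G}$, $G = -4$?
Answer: $\frac{130559}{15} \approx 8703.9$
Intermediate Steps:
$w{\left(O,o \right)} = \frac{1}{-4 + o}$ ($w{\left(O,o \right)} = \frac{1}{o - 4} = \frac{1}{-4 + o}$)
$q{\left(B \right)} = - 4 B^{2}$
$w{\left(3,-11 \right)} + q{\left(8 \right)} \left(-34\right) = \frac{1}{-4 - 11} + - 4 \cdot 8^{2} \left(-34\right) = \frac{1}{-15} + \left(-4\right) 64 \left(-34\right) = - \frac{1}{15} - -8704 = - \frac{1}{15} + 8704 = \frac{130559}{15}$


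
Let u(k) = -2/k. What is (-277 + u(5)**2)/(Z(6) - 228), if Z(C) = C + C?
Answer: 769/600 ≈ 1.2817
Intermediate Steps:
Z(C) = 2*C
(-277 + u(5)**2)/(Z(6) - 228) = (-277 + (-2/5)**2)/(2*6 - 228) = (-277 + (-2*1/5)**2)/(12 - 228) = (-277 + (-2/5)**2)/(-216) = (-277 + 4/25)*(-1/216) = -6921/25*(-1/216) = 769/600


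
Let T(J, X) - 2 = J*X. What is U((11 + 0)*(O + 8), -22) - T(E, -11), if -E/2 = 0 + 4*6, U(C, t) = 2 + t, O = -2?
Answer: -550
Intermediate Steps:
E = -48 (E = -2*(0 + 4*6) = -2*(0 + 24) = -2*24 = -48)
T(J, X) = 2 + J*X
U((11 + 0)*(O + 8), -22) - T(E, -11) = (2 - 22) - (2 - 48*(-11)) = -20 - (2 + 528) = -20 - 1*530 = -20 - 530 = -550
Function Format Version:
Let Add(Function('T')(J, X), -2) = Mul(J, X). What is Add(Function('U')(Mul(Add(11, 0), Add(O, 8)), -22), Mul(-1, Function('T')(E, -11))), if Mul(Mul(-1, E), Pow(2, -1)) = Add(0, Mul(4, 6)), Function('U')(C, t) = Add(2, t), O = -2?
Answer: -550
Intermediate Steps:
E = -48 (E = Mul(-2, Add(0, Mul(4, 6))) = Mul(-2, Add(0, 24)) = Mul(-2, 24) = -48)
Function('T')(J, X) = Add(2, Mul(J, X))
Add(Function('U')(Mul(Add(11, 0), Add(O, 8)), -22), Mul(-1, Function('T')(E, -11))) = Add(Add(2, -22), Mul(-1, Add(2, Mul(-48, -11)))) = Add(-20, Mul(-1, Add(2, 528))) = Add(-20, Mul(-1, 530)) = Add(-20, -530) = -550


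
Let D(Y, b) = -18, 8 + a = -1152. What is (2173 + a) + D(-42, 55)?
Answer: 995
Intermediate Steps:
a = -1160 (a = -8 - 1152 = -1160)
(2173 + a) + D(-42, 55) = (2173 - 1160) - 18 = 1013 - 18 = 995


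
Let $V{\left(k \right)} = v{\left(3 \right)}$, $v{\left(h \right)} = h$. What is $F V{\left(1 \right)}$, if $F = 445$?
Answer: $1335$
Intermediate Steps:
$V{\left(k \right)} = 3$
$F V{\left(1 \right)} = 445 \cdot 3 = 1335$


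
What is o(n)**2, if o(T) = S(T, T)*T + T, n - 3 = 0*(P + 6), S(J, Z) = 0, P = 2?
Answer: 9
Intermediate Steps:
n = 3 (n = 3 + 0*(2 + 6) = 3 + 0*8 = 3 + 0 = 3)
o(T) = T (o(T) = 0*T + T = 0 + T = T)
o(n)**2 = 3**2 = 9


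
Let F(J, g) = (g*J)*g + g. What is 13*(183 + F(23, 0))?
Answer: 2379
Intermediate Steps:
F(J, g) = g + J*g² (F(J, g) = (J*g)*g + g = J*g² + g = g + J*g²)
13*(183 + F(23, 0)) = 13*(183 + 0*(1 + 23*0)) = 13*(183 + 0*(1 + 0)) = 13*(183 + 0*1) = 13*(183 + 0) = 13*183 = 2379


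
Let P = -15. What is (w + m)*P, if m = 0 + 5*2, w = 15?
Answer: -375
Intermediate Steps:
m = 10 (m = 0 + 10 = 10)
(w + m)*P = (15 + 10)*(-15) = 25*(-15) = -375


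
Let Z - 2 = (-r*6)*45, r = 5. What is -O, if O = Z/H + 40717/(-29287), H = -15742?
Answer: 300744069/230517977 ≈ 1.3046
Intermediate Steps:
Z = -1348 (Z = 2 + (-1*5*6)*45 = 2 - 5*6*45 = 2 - 30*45 = 2 - 1350 = -1348)
O = -300744069/230517977 (O = -1348/(-15742) + 40717/(-29287) = -1348*(-1/15742) + 40717*(-1/29287) = 674/7871 - 40717/29287 = -300744069/230517977 ≈ -1.3046)
-O = -1*(-300744069/230517977) = 300744069/230517977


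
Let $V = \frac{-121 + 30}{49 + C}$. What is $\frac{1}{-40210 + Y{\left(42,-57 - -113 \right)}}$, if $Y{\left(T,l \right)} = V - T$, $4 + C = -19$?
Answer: $- \frac{2}{80511} \approx -2.4841 \cdot 10^{-5}$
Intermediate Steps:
$C = -23$ ($C = -4 - 19 = -23$)
$V = - \frac{7}{2}$ ($V = \frac{-121 + 30}{49 - 23} = - \frac{91}{26} = \left(-91\right) \frac{1}{26} = - \frac{7}{2} \approx -3.5$)
$Y{\left(T,l \right)} = - \frac{7}{2} - T$
$\frac{1}{-40210 + Y{\left(42,-57 - -113 \right)}} = \frac{1}{-40210 - \frac{91}{2}} = \frac{1}{- \frac{80511}{2}} = - \frac{2}{80511}$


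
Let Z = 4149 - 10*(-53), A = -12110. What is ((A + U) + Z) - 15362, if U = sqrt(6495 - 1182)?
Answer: -22793 + sqrt(5313) ≈ -22720.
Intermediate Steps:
Z = 4679 (Z = 4149 + 530 = 4679)
U = sqrt(5313) ≈ 72.890
((A + U) + Z) - 15362 = ((-12110 + sqrt(5313)) + 4679) - 15362 = (-7431 + sqrt(5313)) - 15362 = -22793 + sqrt(5313)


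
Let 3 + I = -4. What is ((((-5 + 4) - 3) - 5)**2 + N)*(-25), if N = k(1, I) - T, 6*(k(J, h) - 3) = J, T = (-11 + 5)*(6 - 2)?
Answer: -16225/6 ≈ -2704.2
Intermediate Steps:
T = -24 (T = -6*4 = -24)
I = -7 (I = -3 - 4 = -7)
k(J, h) = 3 + J/6
N = 163/6 (N = (3 + (1/6)*1) - 1*(-24) = (3 + 1/6) + 24 = 19/6 + 24 = 163/6 ≈ 27.167)
((((-5 + 4) - 3) - 5)**2 + N)*(-25) = ((((-5 + 4) - 3) - 5)**2 + 163/6)*(-25) = (((-1 - 3) - 5)**2 + 163/6)*(-25) = ((-4 - 5)**2 + 163/6)*(-25) = ((-9)**2 + 163/6)*(-25) = (81 + 163/6)*(-25) = (649/6)*(-25) = -16225/6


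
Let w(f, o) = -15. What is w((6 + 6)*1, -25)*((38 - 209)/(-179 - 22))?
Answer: -855/67 ≈ -12.761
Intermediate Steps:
w((6 + 6)*1, -25)*((38 - 209)/(-179 - 22)) = -15*(38 - 209)/(-179 - 22) = -(-2565)/(-201) = -(-2565)*(-1)/201 = -15*57/67 = -855/67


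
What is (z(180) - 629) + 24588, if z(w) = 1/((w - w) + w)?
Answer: 4312621/180 ≈ 23959.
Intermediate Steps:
z(w) = 1/w (z(w) = 1/(0 + w) = 1/w)
(z(180) - 629) + 24588 = (1/180 - 629) + 24588 = -113219/180 + 24588 = 4312621/180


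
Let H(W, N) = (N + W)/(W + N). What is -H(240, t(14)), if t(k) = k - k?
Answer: -1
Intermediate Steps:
t(k) = 0
H(W, N) = 1 (H(W, N) = (N + W)/(N + W) = 1)
-H(240, t(14)) = -1*1 = -1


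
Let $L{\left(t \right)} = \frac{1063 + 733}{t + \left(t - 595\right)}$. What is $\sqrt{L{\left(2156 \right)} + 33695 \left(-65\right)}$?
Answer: $\frac{i \sqrt{3362182894427}}{1239} \approx 1479.9 i$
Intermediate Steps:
$L{\left(t \right)} = \frac{1796}{-595 + 2 t}$ ($L{\left(t \right)} = \frac{1796}{t + \left(-595 + t\right)} = \frac{1796}{-595 + 2 t}$)
$\sqrt{L{\left(2156 \right)} + 33695 \left(-65\right)} = \sqrt{\frac{1796}{-595 + 2 \cdot 2156} + 33695 \left(-65\right)} = \sqrt{\frac{1796}{-595 + 4312} - 2190175} = \sqrt{\frac{1796}{3717} - 2190175} = \sqrt{- \frac{8140878679}{3717}} = \frac{i \sqrt{3362182894427}}{1239}$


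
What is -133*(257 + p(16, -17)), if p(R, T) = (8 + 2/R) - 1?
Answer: -281029/8 ≈ -35129.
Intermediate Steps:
p(R, T) = 7 + 2/R
-133*(257 + p(16, -17)) = -133*(257 + (7 + 2/16)) = -133*(257 + (7 + 2*(1/16))) = -133*(257 + (7 + ⅛)) = -133*(257 + 57/8) = -133*2113/8 = -281029/8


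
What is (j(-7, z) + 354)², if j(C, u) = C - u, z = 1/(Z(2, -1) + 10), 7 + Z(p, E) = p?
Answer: 3006756/25 ≈ 1.2027e+5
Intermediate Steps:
Z(p, E) = -7 + p
z = ⅕ (z = 1/((-7 + 2) + 10) = 1/(-5 + 10) = 1/5 = ⅕ ≈ 0.20000)
(j(-7, z) + 354)² = ((-7 - 1*⅕) + 354)² = ((-7 - ⅕) + 354)² = (-36/5 + 354)² = (1734/5)² = 3006756/25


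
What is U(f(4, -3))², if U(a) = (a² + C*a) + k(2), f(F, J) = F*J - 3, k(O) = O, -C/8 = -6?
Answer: 243049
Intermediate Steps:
C = 48 (C = -8*(-6) = 48)
f(F, J) = -3 + F*J
U(a) = 2 + a² + 48*a (U(a) = (a² + 48*a) + 2 = 2 + a² + 48*a)
U(f(4, -3))² = (2 + (-3 + 4*(-3))² + 48*(-3 + 4*(-3)))² = (2 + (-3 - 12)² + 48*(-3 - 12))² = (2 + (-15)² + 48*(-15))² = (2 + 225 - 720)² = (-493)² = 243049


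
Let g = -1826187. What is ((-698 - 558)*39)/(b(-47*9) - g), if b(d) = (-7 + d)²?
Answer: -3768/154699 ≈ -0.024357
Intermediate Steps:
((-698 - 558)*39)/(b(-47*9) - g) = ((-698 - 558)*39)/((-7 - 47*9)² - 1*(-1826187)) = (-1256*39)/((-7 - 423)² + 1826187) = -48984/((-430)² + 1826187) = -48984/(184900 + 1826187) = -48984/2011087 = -48984*1/2011087 = -3768/154699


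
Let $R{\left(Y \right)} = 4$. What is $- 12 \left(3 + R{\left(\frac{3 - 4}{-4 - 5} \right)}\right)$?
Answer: $-84$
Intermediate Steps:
$- 12 \left(3 + R{\left(\frac{3 - 4}{-4 - 5} \right)}\right) = - 12 \left(3 + 4\right) = \left(-12\right) 7 = -84$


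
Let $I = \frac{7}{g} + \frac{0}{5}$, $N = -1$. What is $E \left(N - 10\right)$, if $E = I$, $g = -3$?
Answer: $\frac{77}{3} \approx 25.667$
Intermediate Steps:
$I = - \frac{7}{3}$ ($I = \frac{7}{-3} + \frac{0}{5} = 7 \left(- \frac{1}{3}\right) + 0 \cdot \frac{1}{5} = - \frac{7}{3} + 0 = - \frac{7}{3} \approx -2.3333$)
$E = - \frac{7}{3} \approx -2.3333$
$E \left(N - 10\right) = - \frac{7 \left(-1 - 10\right)}{3} = \left(- \frac{7}{3}\right) \left(-11\right) = \frac{77}{3}$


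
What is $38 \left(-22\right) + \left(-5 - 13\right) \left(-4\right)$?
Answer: $-764$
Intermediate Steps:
$38 \left(-22\right) + \left(-5 - 13\right) \left(-4\right) = -836 + \left(-5 - 13\right) \left(-4\right) = -836 - -72 = -836 + 72 = -764$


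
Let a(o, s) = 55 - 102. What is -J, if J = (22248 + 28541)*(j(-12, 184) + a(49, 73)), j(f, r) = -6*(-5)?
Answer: 863413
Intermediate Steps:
a(o, s) = -47
j(f, r) = 30
J = -863413 (J = (22248 + 28541)*(30 - 47) = 50789*(-17) = -863413)
-J = -1*(-863413) = 863413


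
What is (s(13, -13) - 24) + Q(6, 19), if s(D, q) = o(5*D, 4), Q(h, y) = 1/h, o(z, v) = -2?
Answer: -155/6 ≈ -25.833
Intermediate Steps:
s(D, q) = -2
(s(13, -13) - 24) + Q(6, 19) = (-2 - 24) + 1/6 = -26 + 1/6 = -155/6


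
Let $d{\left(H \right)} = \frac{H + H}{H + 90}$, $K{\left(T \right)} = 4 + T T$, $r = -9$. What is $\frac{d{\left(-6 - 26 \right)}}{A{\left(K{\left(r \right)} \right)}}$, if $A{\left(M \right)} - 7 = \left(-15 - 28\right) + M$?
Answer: $- \frac{32}{1421} \approx -0.022519$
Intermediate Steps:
$K{\left(T \right)} = 4 + T^{2}$
$d{\left(H \right)} = \frac{2 H}{90 + H}$
$A{\left(M \right)} = -36 + M$ ($A{\left(M \right)} = 7 + \left(\left(-15 - 28\right) + M\right) = 7 + \left(-43 + M\right) = -36 + M$)
$\frac{d{\left(-6 - 26 \right)}}{A{\left(K{\left(r \right)} \right)}} = \frac{2 \left(-6 - 26\right) \frac{1}{90 - 32}}{-36 + \left(4 + \left(-9\right)^{2}\right)} = \frac{2 \left(-6 - 26\right) \frac{1}{90 - 32}}{-36 + \left(4 + 81\right)} = \frac{2 \left(-32\right) \frac{1}{90 - 32}}{-36 + 85} = \frac{2 \left(-32\right) \frac{1}{58}}{49} = 2 \left(-32\right) \frac{1}{58} \cdot \frac{1}{49} = \left(- \frac{32}{29}\right) \frac{1}{49} = - \frac{32}{1421}$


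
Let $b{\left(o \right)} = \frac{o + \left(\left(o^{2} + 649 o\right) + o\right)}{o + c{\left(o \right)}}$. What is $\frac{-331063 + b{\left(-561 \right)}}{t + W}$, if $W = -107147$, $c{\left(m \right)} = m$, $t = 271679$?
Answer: $- \frac{165509}{82266} \approx -2.0119$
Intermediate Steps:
$b{\left(o \right)} = \frac{o^{2} + 651 o}{2 o}$ ($b{\left(o \right)} = \frac{o + \left(\left(o^{2} + 649 o\right) + o\right)}{o + o} = \frac{o + \left(o^{2} + 650 o\right)}{2 o} = \left(o^{2} + 651 o\right) \frac{1}{2 o} = \frac{o^{2} + 651 o}{2 o}$)
$\frac{-331063 + b{\left(-561 \right)}}{t + W} = \frac{-331063 + \left(\frac{651}{2} + \frac{1}{2} \left(-561\right)\right)}{271679 - 107147} = \frac{-331063 + \left(\frac{651}{2} - \frac{561}{2}\right)}{164532} = \left(-331063 + 45\right) \frac{1}{164532} = \left(-331018\right) \frac{1}{164532} = - \frac{165509}{82266}$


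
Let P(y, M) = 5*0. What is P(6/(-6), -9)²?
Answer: 0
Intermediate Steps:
P(y, M) = 0
P(6/(-6), -9)² = 0² = 0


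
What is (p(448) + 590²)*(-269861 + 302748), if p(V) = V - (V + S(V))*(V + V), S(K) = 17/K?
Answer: -1739524978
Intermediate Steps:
p(V) = V - 2*V*(V + 17/V) (p(V) = V - (V + 17/V)*(V + V) = V - (V + 17/V)*2*V = V - 2*V*(V + 17/V))
(p(448) + 590²)*(-269861 + 302748) = ((-34 + 448 - 2*448²) + 590²)*(-269861 + 302748) = ((-34 + 448 - 2*200704) + 348100)*32887 = ((-34 + 448 - 401408) + 348100)*32887 = (-400994 + 348100)*32887 = -52894*32887 = -1739524978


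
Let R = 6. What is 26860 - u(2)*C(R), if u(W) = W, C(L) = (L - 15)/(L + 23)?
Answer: 778958/29 ≈ 26861.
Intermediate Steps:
C(L) = (-15 + L)/(23 + L)
26860 - u(2)*C(R) = 26860 - 2*(-15 + 6)/(23 + 6) = 26860 - 2*-9/29 = 26860 - 2*(1/29)*(-9) = 26860 - 2*(-9)/29 = 26860 - 1*(-18/29) = 26860 + 18/29 = 778958/29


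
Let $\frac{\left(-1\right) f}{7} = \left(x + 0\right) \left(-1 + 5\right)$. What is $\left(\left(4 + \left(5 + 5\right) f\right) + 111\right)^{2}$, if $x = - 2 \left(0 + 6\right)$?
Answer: $12075625$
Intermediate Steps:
$x = -12$ ($x = \left(-2\right) 6 = -12$)
$f = 336$ ($f = - 7 \left(-12 + 0\right) \left(-1 + 5\right) = - 7 \left(\left(-12\right) 4\right) = \left(-7\right) \left(-48\right) = 336$)
$\left(\left(4 + \left(5 + 5\right) f\right) + 111\right)^{2} = \left(\left(4 + \left(5 + 5\right) 336\right) + 111\right)^{2} = \left(\left(4 + 10 \cdot 336\right) + 111\right)^{2} = \left(\left(4 + 3360\right) + 111\right)^{2} = \left(3364 + 111\right)^{2} = 3475^{2} = 12075625$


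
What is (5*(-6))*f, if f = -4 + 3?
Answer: 30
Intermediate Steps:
f = -1
(5*(-6))*f = (5*(-6))*(-1) = -30*(-1) = 30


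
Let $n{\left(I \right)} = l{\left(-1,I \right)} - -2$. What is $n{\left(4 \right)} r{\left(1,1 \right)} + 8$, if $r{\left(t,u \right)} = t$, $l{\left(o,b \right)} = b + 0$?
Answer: $14$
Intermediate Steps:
$l{\left(o,b \right)} = b$
$n{\left(I \right)} = 2 + I$ ($n{\left(I \right)} = I - -2 = I + 2 = 2 + I$)
$n{\left(4 \right)} r{\left(1,1 \right)} + 8 = \left(2 + 4\right) 1 + 8 = 6 \cdot 1 + 8 = 6 + 8 = 14$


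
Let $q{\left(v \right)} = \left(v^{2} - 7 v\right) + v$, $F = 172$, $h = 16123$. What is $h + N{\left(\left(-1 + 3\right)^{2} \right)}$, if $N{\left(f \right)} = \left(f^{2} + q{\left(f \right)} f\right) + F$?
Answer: $16279$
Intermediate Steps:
$q{\left(v \right)} = v^{2} - 6 v$
$N{\left(f \right)} = 172 + f^{2} + f^{2} \left(-6 + f\right)$ ($N{\left(f \right)} = \left(f^{2} + f \left(-6 + f\right) f\right) + 172 = \left(f^{2} + f^{2} \left(-6 + f\right)\right) + 172 = 172 + f^{2} + f^{2} \left(-6 + f\right)$)
$h + N{\left(\left(-1 + 3\right)^{2} \right)} = 16123 + \left(172 + \left(\left(-1 + 3\right)^{2}\right)^{3} - 5 \left(\left(-1 + 3\right)^{2}\right)^{2}\right) = 16123 + \left(172 + \left(2^{2}\right)^{3} - 5 \left(2^{2}\right)^{2}\right) = 16123 + \left(172 + 4^{3} - 5 \cdot 4^{2}\right) = 16123 + \left(172 + 64 - 80\right) = 16123 + 156 = 16279$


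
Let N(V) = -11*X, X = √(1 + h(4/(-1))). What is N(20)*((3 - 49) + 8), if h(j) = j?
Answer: 418*I*√3 ≈ 724.0*I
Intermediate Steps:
X = I*√3 (X = √(1 + 4/(-1)) = √(1 + 4*(-1)) = √(1 - 4) = √(-3) = I*√3 ≈ 1.732*I)
N(V) = -11*I*√3
N(20)*((3 - 49) + 8) = (-11*I*√3)*((3 - 49) + 8) = (-11*I*√3)*(-46 + 8) = -11*I*√3*(-38) = 418*I*√3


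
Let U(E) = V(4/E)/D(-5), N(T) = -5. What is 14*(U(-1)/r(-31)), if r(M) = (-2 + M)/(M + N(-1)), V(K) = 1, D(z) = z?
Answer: -168/55 ≈ -3.0545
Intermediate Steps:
U(E) = -1/5 (U(E) = 1/(-5) = 1*(-1/5) = -1/5)
r(M) = (-2 + M)/(-5 + M) (r(M) = (-2 + M)/(M - 5) = (-2 + M)/(-5 + M))
14*(U(-1)/r(-31)) = 14*(-(-5 - 31)/(-2 - 31)/5) = 14*(-1/(5*(-33/(-36)))) = 14*(-1/(5*((-1/36*(-33))))) = 14*(-1/(5*11/12)) = 14*(-1/5*12/11) = 14*(-12/55) = -168/55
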